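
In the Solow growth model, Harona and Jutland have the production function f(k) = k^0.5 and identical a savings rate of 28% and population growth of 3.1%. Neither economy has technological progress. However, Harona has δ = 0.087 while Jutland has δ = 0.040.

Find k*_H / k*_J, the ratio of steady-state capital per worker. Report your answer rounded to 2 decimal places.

Steady-state k* = [s/(n + δ)]^(1/(1−α)), so the ratio is [ (s_H/(n + δ)_H) / (s_J/(n + δ)_J) ]^2.
s_H/(n + δ)_H = 0.28/0.118 = 2.3729; s_J/(n + δ)_J = 0.28/0.071 = 3.9437.
Ratio = (2.3729/3.9437)^2 = 0.6017^2 ≈ 0.3620

ratio ≈ 0.36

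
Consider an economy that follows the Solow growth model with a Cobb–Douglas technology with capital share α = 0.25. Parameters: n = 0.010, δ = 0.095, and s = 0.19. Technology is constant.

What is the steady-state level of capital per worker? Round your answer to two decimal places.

At the steady state, Δk = 0, so s·k^α = (n + δ)·k.
Dividing both sides by k: k^(1−α) = s / (n + δ).
k^0.75 = 0.19 / (0.010 + 0.095) = 0.19 / 0.105 = 1.8095
k* = 1.8095^(1/0.75) ≈ 2.2050

k* = 2.21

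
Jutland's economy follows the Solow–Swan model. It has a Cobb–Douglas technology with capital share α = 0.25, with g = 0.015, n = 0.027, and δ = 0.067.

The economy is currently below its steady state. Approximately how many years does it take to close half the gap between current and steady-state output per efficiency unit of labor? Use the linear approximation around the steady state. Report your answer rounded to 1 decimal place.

Near the steady state the convergence rate is λ = (1 − α)(n + g + δ).
λ = (1 − 0.25) × 0.109 = 0.75 × 0.109 = 0.08175
Half-life = ln 2 / λ = 0.6931 / 0.08175 ≈ 8.48 years

about 8.5 years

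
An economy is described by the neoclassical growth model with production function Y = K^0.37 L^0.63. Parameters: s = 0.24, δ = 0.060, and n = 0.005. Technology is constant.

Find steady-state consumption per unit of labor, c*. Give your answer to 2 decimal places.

In steady state, investment equals break-even investment: s·k^α = (n + δ)·k.
Dividing both sides by k: k^(1−α) = s / (n + δ).
k^0.63 = 0.24 / (0.005 + 0.060) = 0.24 / 0.065 = 3.6923
k* = 3.6923^(1/0.63) ≈ 7.9519
y* = (k*)^α = 7.9519^0.37 ≈ 2.1536
c* = (1 − s)·y* = (1 − 0.24) × 2.1536 ≈ 1.6367

c* = 1.64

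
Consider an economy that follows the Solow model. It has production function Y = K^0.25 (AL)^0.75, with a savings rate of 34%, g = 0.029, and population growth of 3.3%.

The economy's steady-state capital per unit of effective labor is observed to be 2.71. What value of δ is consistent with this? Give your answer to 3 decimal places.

δ ≈ 0.099

In steady state, investment equals break-even investment: s·k^α = (n + g + δ)·k.
So s / (n + g + δ) = (k*)^(1−α) = 2.71^0.75 = 2.1122.
Therefore n + g + δ = s / 2.1122 = 0.34 / 2.1122 = 0.1610, so δ = 0.1610 − 0.062 = 0.0990.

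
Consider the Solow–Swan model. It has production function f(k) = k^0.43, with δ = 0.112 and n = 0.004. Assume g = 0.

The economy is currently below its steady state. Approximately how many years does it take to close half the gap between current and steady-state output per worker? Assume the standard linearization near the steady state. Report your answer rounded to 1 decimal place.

Near the steady state the convergence rate is λ = (1 − α)(n + δ).
λ = (1 − 0.43) × 0.116 = 0.57 × 0.116 = 0.06612
Half-life = ln 2 / λ = 0.6931 / 0.06612 ≈ 10.48 years

half-life ≈ 10.5 years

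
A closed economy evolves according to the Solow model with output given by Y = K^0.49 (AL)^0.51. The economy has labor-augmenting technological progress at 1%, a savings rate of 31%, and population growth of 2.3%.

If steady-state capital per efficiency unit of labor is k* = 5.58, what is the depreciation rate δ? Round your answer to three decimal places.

δ ≈ 0.096

In steady state, investment equals break-even investment: s·k^α = (n + g + δ)·k.
So s / (n + g + δ) = (k*)^(1−α) = 5.58^0.51 = 2.4032.
Therefore n + g + δ = s / 2.4032 = 0.31 / 2.4032 = 0.1290, so δ = 0.1290 − 0.033 = 0.0960.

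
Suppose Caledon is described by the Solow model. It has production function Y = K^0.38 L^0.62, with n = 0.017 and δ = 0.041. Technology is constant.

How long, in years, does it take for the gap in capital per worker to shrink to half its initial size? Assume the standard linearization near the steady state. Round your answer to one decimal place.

half-life ≈ 19.3 years

Near the steady state the convergence rate is λ = (1 − α)(n + δ).
λ = (1 − 0.38) × 0.058 = 0.62 × 0.058 = 0.03596
Half-life = ln 2 / λ = 0.6931 / 0.03596 ≈ 19.27 years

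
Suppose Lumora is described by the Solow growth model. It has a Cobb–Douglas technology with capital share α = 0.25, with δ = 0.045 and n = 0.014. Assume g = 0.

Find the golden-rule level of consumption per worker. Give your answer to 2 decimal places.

At the golden rule, f'(k) = n + δ, so α·k^(α−1) = n + δ and k_gold = (α/(n + δ))^(1/(1−α)).
k_gold = (0.25/0.059)^(1/0.75) = 4.2373^1.3333 ≈ 6.8564
c_gold = f(k_gold) − (n + δ)·k_gold = 1.6182 − 0.059×6.8564 ≈ 1.2137

c_gold ≈ 1.21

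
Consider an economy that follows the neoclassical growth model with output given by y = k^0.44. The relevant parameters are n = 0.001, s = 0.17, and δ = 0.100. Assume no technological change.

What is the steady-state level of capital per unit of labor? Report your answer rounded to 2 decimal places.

k* ≈ 2.53

Steady state requires s·f(k) = (n + δ)·k, i.e. s·k^α = (n + δ)·k.
Dividing both sides by k: k^(1−α) = s / (n + δ).
k^0.56 = 0.17 / (0.001 + 0.100) = 0.17 / 0.101 = 1.6832
k* = 1.6832^(1/0.56) ≈ 2.5340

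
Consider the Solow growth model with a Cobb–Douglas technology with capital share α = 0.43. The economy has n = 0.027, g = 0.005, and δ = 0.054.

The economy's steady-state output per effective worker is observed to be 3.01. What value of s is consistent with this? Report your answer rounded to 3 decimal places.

s ≈ 0.371

At the steady state, Δk = 0, so s·k^α = (n + g + δ)·k.
Since y* = [s/(n + g + δ)]^(α/(1−α)), we have s/(n + g + δ) = (y*)^((1−α)/α) = 3.01^1.3256 = 4.3091.
Therefore s = 4.3091 × (n + g + δ) = 4.3091 × 0.086 = 0.3706.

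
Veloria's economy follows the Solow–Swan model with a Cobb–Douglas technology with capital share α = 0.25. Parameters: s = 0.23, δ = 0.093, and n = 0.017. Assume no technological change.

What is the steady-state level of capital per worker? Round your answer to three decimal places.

Steady state requires s·f(k) = (n + δ)·k, i.e. s·k^α = (n + δ)·k.
Rearranging, k^(1−α) = s / (n + δ).
k^0.75 = 0.23 / (0.017 + 0.093) = 0.23 / 0.110 = 2.0909
k* = 2.0909^(1/0.75) ≈ 2.6737

k* ≈ 2.674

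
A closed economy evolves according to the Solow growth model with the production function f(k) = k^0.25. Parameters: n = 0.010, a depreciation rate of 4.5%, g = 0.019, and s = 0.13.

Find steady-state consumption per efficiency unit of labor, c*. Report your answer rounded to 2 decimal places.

Steady state requires s·f(k) = (n + g + δ)·k, i.e. s·k^α = (n + g + δ)·k.
Dividing both sides by k: k^(1−α) = s / (n + g + δ).
k^0.75 = 0.13 / (0.010 + 0.019 + 0.045) = 0.13 / 0.074 = 1.7568
k* = 1.7568^(1/0.75) ≈ 2.1198
y* = (k*)^α = 2.1198^0.25 ≈ 1.2066
c* = (1 − s)·y* = (1 − 0.13) × 1.2066 ≈ 1.0497

c* = 1.05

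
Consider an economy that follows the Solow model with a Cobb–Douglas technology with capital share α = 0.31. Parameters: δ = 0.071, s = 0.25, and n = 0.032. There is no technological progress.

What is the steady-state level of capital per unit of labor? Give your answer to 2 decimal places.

k* ≈ 3.62

Steady state requires s·f(k) = (n + δ)·k, i.e. s·k^α = (n + δ)·k.
Rearranging, k^(1−α) = s / (n + δ).
k^0.69 = 0.25 / (0.032 + 0.071) = 0.25 / 0.103 = 2.4272
k* = 2.4272^(1/0.69) ≈ 3.6151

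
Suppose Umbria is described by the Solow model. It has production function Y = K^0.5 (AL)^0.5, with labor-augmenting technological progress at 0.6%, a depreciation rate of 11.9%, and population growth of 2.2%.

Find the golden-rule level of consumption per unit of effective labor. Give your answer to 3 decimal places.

c_gold ≈ 1.701

At the golden rule, f'(k) = n + g + δ, so α·k^(α−1) = n + g + δ and k_gold = (α/(n + g + δ))^(1/(1−α)).
k_gold = (0.5/0.147)^(1/0.5) = 3.4014^2 ≈ 11.5695
c_gold = f(k_gold) − (n + g + δ)·k_gold = 3.4014 − 0.147×11.5695 ≈ 1.7007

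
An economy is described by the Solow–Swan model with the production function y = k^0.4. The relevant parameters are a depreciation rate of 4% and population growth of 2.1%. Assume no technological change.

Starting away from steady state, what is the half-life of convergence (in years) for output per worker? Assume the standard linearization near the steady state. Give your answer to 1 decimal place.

t_½ ≈ 18.9 years

Near the steady state the convergence rate is λ = (1 − α)(n + δ).
λ = (1 − 0.4) × 0.061 = 0.6 × 0.061 = 0.0366
Half-life = ln 2 / λ = 0.6931 / 0.0366 ≈ 18.94 years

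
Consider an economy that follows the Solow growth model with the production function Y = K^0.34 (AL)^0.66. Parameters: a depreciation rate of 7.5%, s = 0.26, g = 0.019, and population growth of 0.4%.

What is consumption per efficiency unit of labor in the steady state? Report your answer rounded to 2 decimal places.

At the steady state, Δk = 0, so s·k^α = (n + g + δ)·k.
Dividing both sides by k: k^(1−α) = s / (n + g + δ).
k^0.66 = 0.26 / (0.004 + 0.019 + 0.075) = 0.26 / 0.098 = 2.6531
k* = 2.6531^(1/0.66) ≈ 4.3858
y* = (k*)^α = 4.3858^0.34 ≈ 1.6531
c* = (1 − s)·y* = (1 − 0.26) × 1.6531 ≈ 1.2233

c* = 1.22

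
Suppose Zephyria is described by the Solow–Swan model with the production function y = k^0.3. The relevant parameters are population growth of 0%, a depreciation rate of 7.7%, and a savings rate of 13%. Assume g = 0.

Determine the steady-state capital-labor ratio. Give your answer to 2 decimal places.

Steady state requires s·f(k) = (n + δ)·k, i.e. s·k^α = (n + δ)·k.
Rearranging, k^(1−α) = s / (n + δ).
k^0.7 = 0.13 / (0.000 + 0.077) = 0.13 / 0.077 = 1.6883
k* = 1.6883^(1/0.7) ≈ 2.1131

k* = 2.11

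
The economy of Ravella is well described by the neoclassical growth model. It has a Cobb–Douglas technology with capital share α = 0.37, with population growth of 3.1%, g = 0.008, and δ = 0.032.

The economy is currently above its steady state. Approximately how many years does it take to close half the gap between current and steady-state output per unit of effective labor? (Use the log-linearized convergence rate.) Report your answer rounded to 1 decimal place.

Near the steady state the convergence rate is λ = (1 − α)(n + g + δ).
λ = (1 − 0.37) × 0.071 = 0.63 × 0.071 = 0.04473
Half-life = ln 2 / λ = 0.6931 / 0.04473 ≈ 15.50 years

about 15.5 years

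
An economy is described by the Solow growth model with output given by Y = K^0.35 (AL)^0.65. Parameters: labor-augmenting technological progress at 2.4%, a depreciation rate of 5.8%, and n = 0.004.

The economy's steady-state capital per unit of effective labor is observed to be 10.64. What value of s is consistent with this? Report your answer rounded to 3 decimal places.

Steady state requires s·f(k) = (n + g + δ)·k, i.e. s·k^α = (n + g + δ)·k.
So s / (n + g + δ) = (k*)^(1−α) = 10.64^0.65 = 4.6506.
Therefore s = 4.6506 × (n + g + δ) = 4.6506 × 0.086 = 0.4000.

s ≈ 0.400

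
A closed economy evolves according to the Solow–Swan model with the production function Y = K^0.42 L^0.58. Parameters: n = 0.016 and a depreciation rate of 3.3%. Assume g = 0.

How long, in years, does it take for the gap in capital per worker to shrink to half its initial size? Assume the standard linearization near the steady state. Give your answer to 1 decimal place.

Near the steady state the convergence rate is λ = (1 − α)(n + δ).
λ = (1 − 0.42) × 0.049 = 0.58 × 0.049 = 0.02842
Half-life = ln 2 / λ = 0.6931 / 0.02842 ≈ 24.39 years

half-life ≈ 24.4 years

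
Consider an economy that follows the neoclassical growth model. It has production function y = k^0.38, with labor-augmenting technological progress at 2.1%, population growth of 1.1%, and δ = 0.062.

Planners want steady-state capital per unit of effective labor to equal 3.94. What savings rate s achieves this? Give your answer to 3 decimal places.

s ≈ 0.220

Steady state requires s·f(k) = (n + g + δ)·k, i.e. s·k^α = (n + g + δ)·k.
So s / (n + g + δ) = (k*)^(1−α) = 3.94^0.62 = 2.3400.
Therefore s = 2.3400 × (n + g + δ) = 2.3400 × 0.094 = 0.2200.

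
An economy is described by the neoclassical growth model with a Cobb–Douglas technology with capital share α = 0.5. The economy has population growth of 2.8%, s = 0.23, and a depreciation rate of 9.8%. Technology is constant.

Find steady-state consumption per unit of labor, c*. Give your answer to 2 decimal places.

At the steady state, Δk = 0, so s·k^α = (n + δ)·k.
Rearranging, k^(1−α) = s / (n + δ).
k^0.5 = 0.23 / (0.028 + 0.098) = 0.23 / 0.126 = 1.8254
k* = 1.8254^(1/0.5) ≈ 3.3321
y* = (k*)^α = 3.3321^0.5 ≈ 1.8254
c* = (1 − s)·y* = (1 − 0.23) × 1.8254 ≈ 1.4056

c* = 1.41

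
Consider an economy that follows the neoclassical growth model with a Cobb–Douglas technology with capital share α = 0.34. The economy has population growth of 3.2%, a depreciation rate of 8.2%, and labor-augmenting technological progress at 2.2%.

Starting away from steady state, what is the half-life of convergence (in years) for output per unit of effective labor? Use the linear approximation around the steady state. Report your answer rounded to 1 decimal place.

half-life ≈ 7.7 years

Near the steady state the convergence rate is λ = (1 − α)(n + g + δ).
λ = (1 − 0.34) × 0.136 = 0.66 × 0.136 = 0.08976
Half-life = ln 2 / λ = 0.6931 / 0.08976 ≈ 7.72 years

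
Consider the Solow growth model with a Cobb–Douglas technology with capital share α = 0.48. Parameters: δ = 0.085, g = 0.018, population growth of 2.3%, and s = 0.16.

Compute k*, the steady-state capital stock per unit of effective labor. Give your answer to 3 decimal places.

Steady state requires s·f(k) = (n + g + δ)·k, i.e. s·k^α = (n + g + δ)·k.
Rearranging, k^(1−α) = s / (n + g + δ).
k^0.52 = 0.16 / (0.023 + 0.018 + 0.085) = 0.16 / 0.126 = 1.2698
k* = 1.2698^(1/0.52) ≈ 1.5830

k* ≈ 1.583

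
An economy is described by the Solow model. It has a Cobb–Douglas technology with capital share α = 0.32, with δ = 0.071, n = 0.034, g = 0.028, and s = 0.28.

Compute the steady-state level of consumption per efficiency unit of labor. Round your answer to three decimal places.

In steady state, investment equals break-even investment: s·k^α = (n + g + δ)·k.
Dividing both sides by k: k^(1−α) = s / (n + g + δ).
k^0.68 = 0.28 / (0.034 + 0.028 + 0.071) = 0.28 / 0.133 = 2.1053
k* = 2.1053^(1/0.68) ≈ 2.9886
y* = (k*)^α = 2.9886^0.32 ≈ 1.4195
c* = (1 − s)·y* = (1 − 0.28) × 1.4195 ≈ 1.0220

c* = 1.022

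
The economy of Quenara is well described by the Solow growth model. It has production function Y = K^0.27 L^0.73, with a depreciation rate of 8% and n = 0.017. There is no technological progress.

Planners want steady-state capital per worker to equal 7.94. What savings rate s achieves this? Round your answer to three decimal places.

s ≈ 0.440

At the steady state, Δk = 0, so s·k^α = (n + δ)·k.
So s / (n + δ) = (k*)^(1−α) = 7.94^0.73 = 4.5380.
Therefore s = 4.5380 × (n + δ) = 4.5380 × 0.097 = 0.4402.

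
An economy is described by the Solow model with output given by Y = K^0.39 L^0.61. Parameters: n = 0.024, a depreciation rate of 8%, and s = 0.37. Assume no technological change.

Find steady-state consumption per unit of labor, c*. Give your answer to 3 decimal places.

In steady state, investment equals break-even investment: s·k^α = (n + δ)·k.
Rearranging, k^(1−α) = s / (n + δ).
k^0.61 = 0.37 / (0.024 + 0.080) = 0.37 / 0.104 = 3.5577
k* = 3.5577^(1/0.61) ≈ 8.0086
y* = (k*)^α = 8.0086^0.39 ≈ 2.2511
c* = (1 − s)·y* = (1 − 0.37) × 2.2511 ≈ 1.4182

c* = 1.418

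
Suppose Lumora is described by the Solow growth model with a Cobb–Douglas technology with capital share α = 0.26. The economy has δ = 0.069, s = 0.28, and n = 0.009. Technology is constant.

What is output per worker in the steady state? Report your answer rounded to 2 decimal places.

y* = 1.57

In steady state, investment equals break-even investment: s·k^α = (n + δ)·k.
Rearranging, k^(1−α) = s / (n + δ).
k^0.74 = 0.28 / (0.009 + 0.069) = 0.28 / 0.078 = 3.5897
k* = 3.5897^(1/0.74) ≈ 5.6244
y* = (k*)^α = 5.6244^0.26 ≈ 1.5668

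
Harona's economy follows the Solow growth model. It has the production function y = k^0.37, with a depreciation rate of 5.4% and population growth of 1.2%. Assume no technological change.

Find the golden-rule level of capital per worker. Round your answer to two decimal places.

The golden rule sets f'(k) = n + δ, i.e. α·k^(α−1) = n + δ.
So k^(1−α) = α / (n + δ) = 0.37 / 0.066 = 5.6061.
k_gold = 5.6061^(1/0.63) ≈ 15.4295

k_gold ≈ 15.43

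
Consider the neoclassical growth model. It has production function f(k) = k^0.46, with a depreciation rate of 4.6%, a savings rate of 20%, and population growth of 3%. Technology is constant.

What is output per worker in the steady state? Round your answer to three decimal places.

y* = 2.280

In steady state, investment equals break-even investment: s·k^α = (n + δ)·k.
Rearranging, k^(1−α) = s / (n + δ).
k^0.54 = 0.20 / (0.030 + 0.046) = 0.20 / 0.076 = 2.6316
k* = 2.6316^(1/0.54) ≈ 6.0005
y* = (k*)^α = 6.0005^0.46 ≈ 2.2802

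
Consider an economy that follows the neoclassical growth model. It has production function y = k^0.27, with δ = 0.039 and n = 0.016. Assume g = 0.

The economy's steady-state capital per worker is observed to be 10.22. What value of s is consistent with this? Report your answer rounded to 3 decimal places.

s ≈ 0.300

At the steady state, Δk = 0, so s·k^α = (n + δ)·k.
So s / (n + δ) = (k*)^(1−α) = 10.22^0.73 = 5.4563.
Therefore s = 5.4563 × (n + δ) = 5.4563 × 0.055 = 0.3001.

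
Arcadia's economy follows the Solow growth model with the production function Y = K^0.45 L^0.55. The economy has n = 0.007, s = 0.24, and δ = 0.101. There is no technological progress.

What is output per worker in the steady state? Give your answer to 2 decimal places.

y* = 1.92

Steady state requires s·f(k) = (n + δ)·k, i.e. s·k^α = (n + δ)·k.
Rearranging, k^(1−α) = s / (n + δ).
k^0.55 = 0.24 / (0.007 + 0.101) = 0.24 / 0.108 = 2.2222
k* = 2.2222^(1/0.55) ≈ 4.2709
y* = (k*)^α = 4.2709^0.45 ≈ 1.9219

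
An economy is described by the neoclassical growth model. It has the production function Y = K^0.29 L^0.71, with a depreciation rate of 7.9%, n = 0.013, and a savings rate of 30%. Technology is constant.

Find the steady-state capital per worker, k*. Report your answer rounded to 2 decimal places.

k* = 5.28

Steady state requires s·f(k) = (n + δ)·k, i.e. s·k^α = (n + δ)·k.
Dividing both sides by k: k^(1−α) = s / (n + δ).
k^0.71 = 0.30 / (0.013 + 0.079) = 0.30 / 0.092 = 3.2609
k* = 3.2609^(1/0.71) ≈ 5.2846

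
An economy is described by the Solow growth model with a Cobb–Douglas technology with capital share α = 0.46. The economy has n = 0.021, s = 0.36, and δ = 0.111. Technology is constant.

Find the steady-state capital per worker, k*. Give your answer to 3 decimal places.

At the steady state, Δk = 0, so s·k^α = (n + δ)·k.
Rearranging, k^(1−α) = s / (n + δ).
k^0.54 = 0.36 / (0.021 + 0.111) = 0.36 / 0.132 = 2.7273
k* = 2.7273^(1/0.54) ≈ 6.4108

k* = 6.411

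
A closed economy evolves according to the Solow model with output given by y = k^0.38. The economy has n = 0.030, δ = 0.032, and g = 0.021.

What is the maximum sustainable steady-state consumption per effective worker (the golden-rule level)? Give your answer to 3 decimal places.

c_gold ≈ 1.575

At the golden rule, f'(k) = n + g + δ, so α·k^(α−1) = n + g + δ and k_gold = (α/(n + g + δ))^(1/(1−α)).
k_gold = (0.38/0.083)^(1/0.62) = 4.5783^1.6129 ≈ 11.6319
c_gold = f(k_gold) − (n + g + δ)·k_gold = 2.5407 − 0.083×11.6319 ≈ 1.5753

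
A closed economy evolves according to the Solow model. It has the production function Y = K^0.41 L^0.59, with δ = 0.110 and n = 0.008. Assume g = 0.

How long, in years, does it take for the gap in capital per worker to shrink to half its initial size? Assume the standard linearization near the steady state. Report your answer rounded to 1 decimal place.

t_½ ≈ 10.0 years

Near the steady state the convergence rate is λ = (1 − α)(n + δ).
λ = (1 − 0.41) × 0.118 = 0.59 × 0.118 = 0.06962
Half-life = ln 2 / λ = 0.6931 / 0.06962 ≈ 9.96 years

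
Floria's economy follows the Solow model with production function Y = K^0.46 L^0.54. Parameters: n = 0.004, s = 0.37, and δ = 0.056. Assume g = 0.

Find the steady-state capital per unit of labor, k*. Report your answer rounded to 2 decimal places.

k* ≈ 29.04

Steady state requires s·f(k) = (n + δ)·k, i.e. s·k^α = (n + δ)·k.
Rearranging, k^(1−α) = s / (n + δ).
k^0.54 = 0.37 / (0.004 + 0.056) = 0.37 / 0.060 = 6.1667
k* = 6.1667^(1/0.54) ≈ 29.0443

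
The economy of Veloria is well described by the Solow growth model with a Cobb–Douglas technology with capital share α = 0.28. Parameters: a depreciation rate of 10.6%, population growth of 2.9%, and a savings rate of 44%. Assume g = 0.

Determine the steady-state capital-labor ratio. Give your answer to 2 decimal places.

k* = 5.16

In steady state, investment equals break-even investment: s·k^α = (n + δ)·k.
Dividing both sides by k: k^(1−α) = s / (n + δ).
k^0.72 = 0.44 / (0.029 + 0.106) = 0.44 / 0.135 = 3.2593
k* = 3.2593^(1/0.72) ≈ 5.1603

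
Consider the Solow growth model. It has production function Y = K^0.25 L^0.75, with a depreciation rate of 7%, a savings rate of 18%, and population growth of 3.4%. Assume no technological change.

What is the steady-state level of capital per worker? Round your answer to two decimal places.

k* ≈ 2.08

In steady state, investment equals break-even investment: s·k^α = (n + δ)·k.
Dividing both sides by k: k^(1−α) = s / (n + δ).
k^0.75 = 0.18 / (0.034 + 0.070) = 0.18 / 0.104 = 1.7308
k* = 1.7308^(1/0.75) ≈ 2.0781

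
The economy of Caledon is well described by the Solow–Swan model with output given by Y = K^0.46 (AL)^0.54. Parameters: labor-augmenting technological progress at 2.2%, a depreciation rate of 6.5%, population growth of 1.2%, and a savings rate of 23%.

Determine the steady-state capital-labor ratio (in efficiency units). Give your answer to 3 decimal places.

At the steady state, Δk = 0, so s·k^α = (n + g + δ)·k.
Dividing both sides by k: k^(1−α) = s / (n + g + δ).
k^0.54 = 0.23 / (0.012 + 0.022 + 0.065) = 0.23 / 0.099 = 2.3232
k* = 2.3232^(1/0.54) ≈ 4.7636

k* = 4.764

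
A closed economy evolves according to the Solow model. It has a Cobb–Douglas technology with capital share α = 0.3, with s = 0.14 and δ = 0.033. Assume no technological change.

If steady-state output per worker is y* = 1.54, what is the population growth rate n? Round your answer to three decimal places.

At the steady state, Δk = 0, so s·k^α = (n + δ)·k.
Since y* = [s/(n + δ)]^(α/(1−α)), we have s/(n + δ) = (y*)^((1−α)/α) = 1.54^2.3333 = 2.7387.
Therefore n + δ = s / 2.7387 = 0.14 / 2.7387 = 0.0511, so n = 0.0511 − 0.033 = 0.0181.

n ≈ 0.018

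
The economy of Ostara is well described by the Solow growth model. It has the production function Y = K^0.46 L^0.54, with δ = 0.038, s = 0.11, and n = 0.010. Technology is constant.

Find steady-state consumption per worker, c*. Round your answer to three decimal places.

c* ≈ 1.804

Steady state requires s·f(k) = (n + δ)·k, i.e. s·k^α = (n + δ)·k.
Dividing both sides by k: k^(1−α) = s / (n + δ).
k^0.54 = 0.11 / (0.010 + 0.038) = 0.11 / 0.048 = 2.2917
k* = 2.2917^(1/0.54) ≈ 4.6447
y* = (k*)^α = 4.6447^0.46 ≈ 2.0268
c* = (1 − s)·y* = (1 − 0.11) × 2.0268 ≈ 1.8039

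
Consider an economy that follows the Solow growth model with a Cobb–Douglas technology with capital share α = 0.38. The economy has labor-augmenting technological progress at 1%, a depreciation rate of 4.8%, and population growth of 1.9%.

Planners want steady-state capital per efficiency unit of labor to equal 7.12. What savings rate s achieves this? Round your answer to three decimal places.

At the steady state, Δk = 0, so s·k^α = (n + g + δ)·k.
So s / (n + g + δ) = (k*)^(1−α) = 7.12^0.62 = 3.3771.
Therefore s = 3.3771 × (n + g + δ) = 3.3771 × 0.077 = 0.2600.

s ≈ 0.260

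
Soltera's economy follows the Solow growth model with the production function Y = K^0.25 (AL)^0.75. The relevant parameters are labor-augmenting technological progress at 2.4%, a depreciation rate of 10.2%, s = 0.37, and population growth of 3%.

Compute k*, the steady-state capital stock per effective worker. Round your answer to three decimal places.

k* ≈ 3.163

At the steady state, Δk = 0, so s·k^α = (n + g + δ)·k.
Rearranging, k^(1−α) = s / (n + g + δ).
k^0.75 = 0.37 / (0.030 + 0.024 + 0.102) = 0.37 / 0.156 = 2.3718
k* = 2.3718^(1/0.75) ≈ 3.1630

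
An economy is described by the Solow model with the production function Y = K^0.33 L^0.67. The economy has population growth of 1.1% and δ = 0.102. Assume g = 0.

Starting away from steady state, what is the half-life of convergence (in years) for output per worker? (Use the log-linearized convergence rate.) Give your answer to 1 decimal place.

Near the steady state the convergence rate is λ = (1 − α)(n + δ).
λ = (1 − 0.33) × 0.113 = 0.67 × 0.113 = 0.07571
Half-life = ln 2 / λ = 0.6931 / 0.07571 ≈ 9.15 years

about 9.2 years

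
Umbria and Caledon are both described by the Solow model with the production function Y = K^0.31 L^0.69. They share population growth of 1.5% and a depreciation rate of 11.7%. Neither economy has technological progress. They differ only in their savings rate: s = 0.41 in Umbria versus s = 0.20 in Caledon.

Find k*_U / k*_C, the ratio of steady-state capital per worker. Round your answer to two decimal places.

k*_U / k*_C ≈ 2.83

Steady-state k* = [s/(n + δ)]^(1/(1−α)), so the ratio is [ (s_U/(n + δ)_U) / (s_C/(n + δ)_C) ]^1.4493.
s_U/(n + δ)_U = 0.41/0.132 = 3.1061; s_C/(n + δ)_C = 0.20/0.132 = 1.5152.
Ratio = (3.1061/1.5152)^1.4493 = 2.0500^1.4493 ≈ 2.8303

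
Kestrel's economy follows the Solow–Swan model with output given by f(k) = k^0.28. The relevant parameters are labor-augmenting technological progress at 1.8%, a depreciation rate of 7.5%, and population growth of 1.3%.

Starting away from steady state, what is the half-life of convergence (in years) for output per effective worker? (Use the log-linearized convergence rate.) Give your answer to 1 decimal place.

half-life ≈ 9.1 years

Near the steady state the convergence rate is λ = (1 − α)(n + g + δ).
λ = (1 − 0.28) × 0.106 = 0.72 × 0.106 = 0.07632
Half-life = ln 2 / λ = 0.6931 / 0.07632 ≈ 9.08 years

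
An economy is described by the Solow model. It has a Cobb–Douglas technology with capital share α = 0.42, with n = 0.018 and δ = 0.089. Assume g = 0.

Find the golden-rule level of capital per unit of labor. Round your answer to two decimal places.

The golden rule sets f'(k) = n + δ, i.e. α·k^(α−1) = n + δ.
So k^(1−α) = α / (n + δ) = 0.42 / 0.107 = 3.9252.
k_gold = 3.9252^(1/0.58) ≈ 10.5657

k_gold ≈ 10.57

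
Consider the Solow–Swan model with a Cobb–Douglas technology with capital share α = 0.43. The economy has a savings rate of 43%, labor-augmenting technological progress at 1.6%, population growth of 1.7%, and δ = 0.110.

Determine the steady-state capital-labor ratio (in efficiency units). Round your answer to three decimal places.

Steady state requires s·f(k) = (n + g + δ)·k, i.e. s·k^α = (n + g + δ)·k.
Rearranging, k^(1−α) = s / (n + g + δ).
k^0.57 = 0.43 / (0.017 + 0.016 + 0.110) = 0.43 / 0.143 = 3.0070
k* = 3.0070^(1/0.57) ≈ 6.8997

k* = 6.900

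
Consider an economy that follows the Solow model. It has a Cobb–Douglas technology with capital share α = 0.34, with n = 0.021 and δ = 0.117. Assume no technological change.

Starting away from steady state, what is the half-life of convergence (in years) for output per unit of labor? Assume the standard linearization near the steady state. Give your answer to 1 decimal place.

Near the steady state the convergence rate is λ = (1 − α)(n + δ).
λ = (1 − 0.34) × 0.138 = 0.66 × 0.138 = 0.09108
Half-life = ln 2 / λ = 0.6931 / 0.09108 ≈ 7.61 years

t_½ ≈ 7.6 years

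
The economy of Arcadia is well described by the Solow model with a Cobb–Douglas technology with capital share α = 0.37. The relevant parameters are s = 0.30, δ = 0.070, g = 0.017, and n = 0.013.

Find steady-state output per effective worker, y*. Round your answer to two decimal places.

Steady state requires s·f(k) = (n + g + δ)·k, i.e. s·k^α = (n + g + δ)·k.
Dividing both sides by k: k^(1−α) = s / (n + g + δ).
k^0.63 = 0.30 / (0.013 + 0.017 + 0.070) = 0.30 / 0.100 = 3.0000
k* = 3.0000^(1/0.63) ≈ 5.7192
y* = (k*)^α = 5.7192^0.37 ≈ 1.9064

y* ≈ 1.91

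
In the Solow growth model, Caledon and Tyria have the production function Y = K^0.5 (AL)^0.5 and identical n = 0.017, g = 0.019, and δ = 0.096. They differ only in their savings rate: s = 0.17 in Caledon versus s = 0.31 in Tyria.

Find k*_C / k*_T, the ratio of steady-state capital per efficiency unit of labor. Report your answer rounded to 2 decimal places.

ratio ≈ 0.30

Steady-state k* = [s/(n + g + δ)]^(1/(1−α)), so the ratio is [ (s_C/(n + g + δ)_C) / (s_T/(n + g + δ)_T) ]^2.
s_C/(n + g + δ)_C = 0.17/0.132 = 1.2879; s_T/(n + g + δ)_T = 0.31/0.132 = 2.3485.
Ratio = (1.2879/2.3485)^2 = 0.5484^2 ≈ 0.3007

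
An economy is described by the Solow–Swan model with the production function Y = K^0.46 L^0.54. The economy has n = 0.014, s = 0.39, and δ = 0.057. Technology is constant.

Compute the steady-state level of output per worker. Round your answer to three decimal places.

y* = 4.268

Steady state requires s·f(k) = (n + δ)·k, i.e. s·k^α = (n + δ)·k.
Dividing both sides by k: k^(1−α) = s / (n + δ).
k^0.54 = 0.39 / (0.014 + 0.057) = 0.39 / 0.071 = 5.4930
k* = 5.4930^(1/0.54) ≈ 23.4432
y* = (k*)^α = 23.4432^0.46 ≈ 4.2678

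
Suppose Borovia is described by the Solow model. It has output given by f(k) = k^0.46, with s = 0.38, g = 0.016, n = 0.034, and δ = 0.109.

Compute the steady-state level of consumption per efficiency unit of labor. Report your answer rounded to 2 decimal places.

At the steady state, Δk = 0, so s·k^α = (n + g + δ)·k.
Dividing both sides by k: k^(1−α) = s / (n + g + δ).
k^0.54 = 0.38 / (0.034 + 0.016 + 0.109) = 0.38 / 0.159 = 2.3899
k* = 2.3899^(1/0.54) ≈ 5.0200
y* = (k*)^α = 5.0200^0.46 ≈ 2.1005
c* = (1 − s)·y* = (1 − 0.38) × 2.1005 ≈ 1.3023

c* ≈ 1.30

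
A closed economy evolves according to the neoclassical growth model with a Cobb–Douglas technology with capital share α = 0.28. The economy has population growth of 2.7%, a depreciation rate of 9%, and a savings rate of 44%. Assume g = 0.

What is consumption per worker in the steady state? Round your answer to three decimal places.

Steady state requires s·f(k) = (n + δ)·k, i.e. s·k^α = (n + δ)·k.
Rearranging, k^(1−α) = s / (n + δ).
k^0.72 = 0.44 / (0.027 + 0.090) = 0.44 / 0.117 = 3.7607
k* = 3.7607^(1/0.72) ≈ 6.2948
y* = (k*)^α = 6.2948^0.28 ≈ 1.6738
c* = (1 − s)·y* = (1 − 0.44) × 1.6738 ≈ 0.9373

c* ≈ 0.937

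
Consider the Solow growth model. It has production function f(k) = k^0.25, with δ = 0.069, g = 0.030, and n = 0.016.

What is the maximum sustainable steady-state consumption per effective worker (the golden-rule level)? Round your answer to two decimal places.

At the golden rule, f'(k) = n + g + δ, so α·k^(α−1) = n + g + δ and k_gold = (α/(n + g + δ))^(1/(1−α)).
k_gold = (0.25/0.115)^(1/0.75) = 2.1739^1.3333 ≈ 2.8161
c_gold = f(k_gold) − (n + g + δ)·k_gold = 1.2954 − 0.115×2.8161 ≈ 0.9715

c_gold ≈ 0.97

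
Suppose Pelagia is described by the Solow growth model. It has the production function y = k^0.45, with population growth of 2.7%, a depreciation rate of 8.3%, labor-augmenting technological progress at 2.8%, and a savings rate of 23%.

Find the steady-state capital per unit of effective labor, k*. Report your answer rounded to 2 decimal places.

k* ≈ 2.53

Steady state requires s·f(k) = (n + g + δ)·k, i.e. s·k^α = (n + g + δ)·k.
Rearranging, k^(1−α) = s / (n + g + δ).
k^0.55 = 0.23 / (0.027 + 0.028 + 0.083) = 0.23 / 0.138 = 1.6667
k* = 1.6667^(1/0.55) ≈ 2.5315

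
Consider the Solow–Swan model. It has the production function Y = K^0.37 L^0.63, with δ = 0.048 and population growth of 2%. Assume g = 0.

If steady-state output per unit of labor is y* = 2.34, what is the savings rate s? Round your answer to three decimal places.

s ≈ 0.289

In steady state, investment equals break-even investment: s·k^α = (n + δ)·k.
Since y* = [s/(n + δ)]^(α/(1−α)), we have s/(n + δ) = (y*)^((1−α)/α) = 2.34^1.7027 = 4.2527.
Therefore s = 4.2527 × (n + δ) = 4.2527 × 0.068 = 0.2892.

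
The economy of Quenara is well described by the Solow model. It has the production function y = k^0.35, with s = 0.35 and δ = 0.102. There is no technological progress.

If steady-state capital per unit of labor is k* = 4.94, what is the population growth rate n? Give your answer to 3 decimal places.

In steady state, investment equals break-even investment: s·k^α = (n + δ)·k.
So s / (n + δ) = (k*)^(1−α) = 4.94^0.65 = 2.8244.
Therefore n + δ = s / 2.8244 = 0.35 / 2.8244 = 0.1239, so n = 0.1239 − 0.102 = 0.0219.

n ≈ 0.022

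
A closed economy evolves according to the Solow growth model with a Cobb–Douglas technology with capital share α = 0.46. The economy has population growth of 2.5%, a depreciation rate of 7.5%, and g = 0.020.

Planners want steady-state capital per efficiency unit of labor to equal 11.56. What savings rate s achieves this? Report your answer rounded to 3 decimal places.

At the steady state, Δk = 0, so s·k^α = (n + g + δ)·k.
So s / (n + g + δ) = (k*)^(1−α) = 11.56^0.54 = 3.7497.
Therefore s = 3.7497 × (n + g + δ) = 3.7497 × 0.120 = 0.4500.

s ≈ 0.450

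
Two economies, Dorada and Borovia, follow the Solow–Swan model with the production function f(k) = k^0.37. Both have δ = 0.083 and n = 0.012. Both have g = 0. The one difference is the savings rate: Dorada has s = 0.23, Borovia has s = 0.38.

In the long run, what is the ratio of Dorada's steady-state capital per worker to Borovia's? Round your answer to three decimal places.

ratio ≈ 0.451

Steady-state k* = [s/(n + δ)]^(1/(1−α)), so the ratio is [ (s_D/(n + δ)_D) / (s_B/(n + δ)_B) ]^1.5873.
s_D/(n + δ)_D = 0.23/0.095 = 2.4211; s_B/(n + δ)_B = 0.38/0.095 = 4.0000.
Ratio = (2.4211/4.0000)^1.5873 = 0.6053^1.5873 ≈ 0.4507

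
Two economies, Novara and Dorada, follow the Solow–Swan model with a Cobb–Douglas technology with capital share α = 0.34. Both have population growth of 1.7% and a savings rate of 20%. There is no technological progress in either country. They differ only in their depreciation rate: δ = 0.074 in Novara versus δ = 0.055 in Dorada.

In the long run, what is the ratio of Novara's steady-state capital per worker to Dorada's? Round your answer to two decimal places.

k*_N / k*_D ≈ 0.70

Steady-state k* = [s/(n + δ)]^(1/(1−α)), so the ratio is [ (s_N/(n + δ)_N) / (s_D/(n + δ)_D) ]^1.5152.
s_N/(n + δ)_N = 0.20/0.091 = 2.1978; s_D/(n + δ)_D = 0.20/0.072 = 2.7778.
Ratio = (2.1978/2.7778)^1.5152 = 0.7912^1.5152 ≈ 0.7013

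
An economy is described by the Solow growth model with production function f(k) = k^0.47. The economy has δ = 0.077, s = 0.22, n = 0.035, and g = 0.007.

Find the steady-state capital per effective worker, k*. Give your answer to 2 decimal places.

k* = 3.19

At the steady state, Δk = 0, so s·k^α = (n + g + δ)·k.
Rearranging, k^(1−α) = s / (n + g + δ).
k^0.53 = 0.22 / (0.035 + 0.007 + 0.077) = 0.22 / 0.119 = 1.8487
k* = 1.8487^(1/0.53) ≈ 3.1880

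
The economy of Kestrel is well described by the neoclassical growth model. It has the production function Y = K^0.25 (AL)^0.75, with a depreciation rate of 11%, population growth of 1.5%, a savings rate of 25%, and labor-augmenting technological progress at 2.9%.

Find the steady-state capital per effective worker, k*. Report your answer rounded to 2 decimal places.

Steady state requires s·f(k) = (n + g + δ)·k, i.e. s·k^α = (n + g + δ)·k.
Dividing both sides by k: k^(1−α) = s / (n + g + δ).
k^0.75 = 0.25 / (0.015 + 0.029 + 0.110) = 0.25 / 0.154 = 1.6234
k* = 1.6234^(1/0.75) ≈ 1.9080

k* = 1.91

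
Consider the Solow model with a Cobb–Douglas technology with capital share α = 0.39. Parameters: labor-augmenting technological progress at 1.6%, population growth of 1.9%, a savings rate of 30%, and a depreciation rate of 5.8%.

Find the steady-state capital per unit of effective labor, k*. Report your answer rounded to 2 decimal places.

Steady state requires s·f(k) = (n + g + δ)·k, i.e. s·k^α = (n + g + δ)·k.
Rearranging, k^(1−α) = s / (n + g + δ).
k^0.61 = 0.30 / (0.019 + 0.016 + 0.058) = 0.30 / 0.093 = 3.2258
k* = 3.2258^(1/0.61) ≈ 6.8207

k* ≈ 6.82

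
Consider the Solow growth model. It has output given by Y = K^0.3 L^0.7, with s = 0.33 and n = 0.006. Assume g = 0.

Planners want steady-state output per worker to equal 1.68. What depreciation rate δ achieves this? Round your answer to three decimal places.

At the steady state, Δk = 0, so s·k^α = (n + δ)·k.
Since y* = [s/(n + δ)]^(α/(1−α)), we have s/(n + δ) = (y*)^((1−α)/α) = 1.68^2.3333 = 3.3552.
Therefore n + δ = s / 3.3552 = 0.33 / 3.3552 = 0.0984, so δ = 0.0984 − 0.006 = 0.0924.

δ ≈ 0.092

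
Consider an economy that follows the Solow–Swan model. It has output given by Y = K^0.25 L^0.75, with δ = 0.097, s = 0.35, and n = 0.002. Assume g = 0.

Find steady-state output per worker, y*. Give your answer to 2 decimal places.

Steady state requires s·f(k) = (n + δ)·k, i.e. s·k^α = (n + δ)·k.
Dividing both sides by k: k^(1−α) = s / (n + δ).
k^0.75 = 0.35 / (0.002 + 0.097) = 0.35 / 0.099 = 3.5354
k* = 3.5354^(1/0.75) ≈ 5.3858
y* = (k*)^α = 5.3858^0.25 ≈ 1.5234

y* = 1.52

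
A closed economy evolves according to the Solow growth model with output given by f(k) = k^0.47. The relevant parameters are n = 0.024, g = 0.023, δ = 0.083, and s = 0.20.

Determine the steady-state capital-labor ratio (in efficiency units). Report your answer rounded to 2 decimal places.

At the steady state, Δk = 0, so s·k^α = (n + g + δ)·k.
Dividing both sides by k: k^(1−α) = s / (n + g + δ).
k^0.53 = 0.20 / (0.024 + 0.023 + 0.083) = 0.20 / 0.130 = 1.5385
k* = 1.5385^(1/0.53) ≈ 2.2543

k* = 2.25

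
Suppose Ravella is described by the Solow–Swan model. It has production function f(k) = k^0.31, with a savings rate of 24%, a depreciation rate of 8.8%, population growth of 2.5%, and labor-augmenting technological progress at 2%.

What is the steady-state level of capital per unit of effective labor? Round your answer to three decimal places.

k* = 2.353

In steady state, investment equals break-even investment: s·k^α = (n + g + δ)·k.
Rearranging, k^(1−α) = s / (n + g + δ).
k^0.69 = 0.24 / (0.025 + 0.020 + 0.088) = 0.24 / 0.133 = 1.8045
k* = 1.8045^(1/0.69) ≈ 2.3525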